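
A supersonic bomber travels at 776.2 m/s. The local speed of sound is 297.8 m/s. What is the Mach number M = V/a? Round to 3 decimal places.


Step 1: M = V / a = 776.2 / 297.8
Step 2: M = 2.606

2.606


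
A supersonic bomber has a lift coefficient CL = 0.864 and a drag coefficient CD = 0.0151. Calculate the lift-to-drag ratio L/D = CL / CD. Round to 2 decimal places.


Step 1: L/D = CL / CD = 0.864 / 0.0151
Step 2: L/D = 57.22

57.22


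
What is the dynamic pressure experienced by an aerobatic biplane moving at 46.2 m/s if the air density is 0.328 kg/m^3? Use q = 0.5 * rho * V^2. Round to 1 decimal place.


Step 1: V^2 = 46.2^2 = 2134.44
Step 2: q = 0.5 * 0.328 * 2134.44
Step 3: q = 350.0 Pa

350.0


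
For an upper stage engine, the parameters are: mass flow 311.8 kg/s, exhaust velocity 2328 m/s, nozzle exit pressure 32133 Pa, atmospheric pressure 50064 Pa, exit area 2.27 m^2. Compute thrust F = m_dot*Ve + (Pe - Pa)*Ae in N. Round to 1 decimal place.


Step 1: Momentum thrust = m_dot * Ve = 311.8 * 2328 = 725870.4 N
Step 2: Pressure thrust = (Pe - Pa) * Ae = (32133 - 50064) * 2.27 = -40703.37 N
Step 3: Total thrust F = 725870.4 + -40703.37 = 685167.0 N

685167.0


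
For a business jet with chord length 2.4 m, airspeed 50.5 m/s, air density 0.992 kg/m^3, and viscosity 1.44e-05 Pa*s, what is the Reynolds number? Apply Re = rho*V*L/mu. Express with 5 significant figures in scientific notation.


Step 1: Numerator = rho * V * L = 0.992 * 50.5 * 2.4 = 120.2304
Step 2: Re = 120.2304 / 1.44e-05
Step 3: Re = 8.3493e+06

8.3493e+06


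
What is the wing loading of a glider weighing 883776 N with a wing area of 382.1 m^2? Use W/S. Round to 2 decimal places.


Step 1: Wing loading = W / S = 883776 / 382.1
Step 2: Wing loading = 2312.94 N/m^2

2312.94


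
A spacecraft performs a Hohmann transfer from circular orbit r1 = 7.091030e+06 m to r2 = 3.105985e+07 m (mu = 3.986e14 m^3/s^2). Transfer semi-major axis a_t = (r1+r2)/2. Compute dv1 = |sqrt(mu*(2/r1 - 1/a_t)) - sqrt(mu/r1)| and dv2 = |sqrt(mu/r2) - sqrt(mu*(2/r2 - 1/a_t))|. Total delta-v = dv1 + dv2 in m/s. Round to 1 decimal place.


Step 1: Transfer semi-major axis a_t = (7.091030e+06 + 3.105985e+07) / 2 = 1.907544e+07 m
Step 2: v1 (circular at r1) = sqrt(mu/r1) = 7497.46 m/s
Step 3: v_t1 = sqrt(mu*(2/r1 - 1/a_t)) = 9567.01 m/s
Step 4: dv1 = |9567.01 - 7497.46| = 2069.56 m/s
Step 5: v2 (circular at r2) = 3582.36 m/s, v_t2 = 2184.17 m/s
Step 6: dv2 = |3582.36 - 2184.17| = 1398.19 m/s
Step 7: Total delta-v = 2069.56 + 1398.19 = 3467.7 m/s

3467.7


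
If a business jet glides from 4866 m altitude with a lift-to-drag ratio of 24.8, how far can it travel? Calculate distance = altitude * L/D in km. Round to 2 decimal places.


Step 1: Glide distance = altitude * L/D = 4866 * 24.8 = 120676.8 m
Step 2: Convert to km: 120676.8 / 1000 = 120.68 km

120.68


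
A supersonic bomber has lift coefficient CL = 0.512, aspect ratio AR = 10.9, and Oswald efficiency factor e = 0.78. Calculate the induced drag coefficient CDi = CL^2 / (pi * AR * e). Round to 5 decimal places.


Step 1: CL^2 = 0.512^2 = 0.262144
Step 2: pi * AR * e = 3.14159 * 10.9 * 0.78 = 26.709821
Step 3: CDi = 0.262144 / 26.709821 = 0.00981

0.00981


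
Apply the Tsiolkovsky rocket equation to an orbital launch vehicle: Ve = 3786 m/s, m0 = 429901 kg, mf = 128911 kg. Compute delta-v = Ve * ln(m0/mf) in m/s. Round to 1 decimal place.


Step 1: Mass ratio m0/mf = 429901 / 128911 = 3.334867
Step 2: ln(3.334867) = 1.204433
Step 3: delta-v = 3786 * 1.204433 = 4560.0 m/s

4560.0


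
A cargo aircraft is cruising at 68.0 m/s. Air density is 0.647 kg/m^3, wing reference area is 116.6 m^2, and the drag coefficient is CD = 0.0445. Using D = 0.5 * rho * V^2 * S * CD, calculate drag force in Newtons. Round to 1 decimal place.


Step 1: Dynamic pressure q = 0.5 * 0.647 * 68.0^2 = 1495.864 Pa
Step 2: Drag D = q * S * CD = 1495.864 * 116.6 * 0.0445
Step 3: D = 7761.6 N

7761.6


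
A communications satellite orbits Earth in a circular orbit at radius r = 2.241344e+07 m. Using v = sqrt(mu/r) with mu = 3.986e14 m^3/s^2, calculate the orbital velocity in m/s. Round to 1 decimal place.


Step 1: mu / r = 3.986e14 / 2.241344e+07 = 17783972.4737
Step 2: v = sqrt(17783972.4737) = 4217.1 m/s

4217.1


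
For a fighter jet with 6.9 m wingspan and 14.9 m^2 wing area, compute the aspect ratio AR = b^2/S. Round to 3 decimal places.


Step 1: b^2 = 6.9^2 = 47.61
Step 2: AR = 47.61 / 14.9 = 3.195

3.195


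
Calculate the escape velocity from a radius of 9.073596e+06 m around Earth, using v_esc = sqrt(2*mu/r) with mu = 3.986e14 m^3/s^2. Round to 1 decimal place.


Step 1: 2*mu/r = 2 * 3.986e14 / 9.073596e+06 = 87859322.8087
Step 2: v_esc = sqrt(87859322.8087) = 9373.3 m/s

9373.3


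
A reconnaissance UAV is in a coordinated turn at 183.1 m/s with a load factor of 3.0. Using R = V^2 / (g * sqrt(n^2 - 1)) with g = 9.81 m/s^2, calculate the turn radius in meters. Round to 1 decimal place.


Step 1: V^2 = 183.1^2 = 33525.61
Step 2: n^2 - 1 = 3.0^2 - 1 = 8.0
Step 3: sqrt(8.0) = 2.828427
Step 4: R = 33525.61 / (9.81 * 2.828427) = 1208.3 m

1208.3


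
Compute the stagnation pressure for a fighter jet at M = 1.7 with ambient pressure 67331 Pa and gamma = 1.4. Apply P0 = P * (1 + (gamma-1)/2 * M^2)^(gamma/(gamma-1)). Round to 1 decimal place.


Step 1: (gamma-1)/2 * M^2 = 0.2 * 2.89 = 0.578
Step 2: 1 + 0.578 = 1.578
Step 3: Exponent gamma/(gamma-1) = 3.5
Step 4: P0 = 67331 * 1.578^3.5 = 332345.3 Pa

332345.3


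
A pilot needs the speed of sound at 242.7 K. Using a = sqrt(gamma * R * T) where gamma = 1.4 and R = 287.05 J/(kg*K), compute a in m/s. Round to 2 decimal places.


Step 1: gamma * R * T = 1.4 * 287.05 * 242.7 = 97533.849
Step 2: a = sqrt(97533.849) = 312.30 m/s

312.30


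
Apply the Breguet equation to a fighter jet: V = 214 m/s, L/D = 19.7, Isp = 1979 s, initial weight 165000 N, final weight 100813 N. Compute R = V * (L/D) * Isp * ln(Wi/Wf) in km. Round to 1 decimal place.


Step 1: Coefficient = V * (L/D) * Isp = 214 * 19.7 * 1979 = 8343068.2 m
Step 2: Wi/Wf = 165000 / 100813 = 1.636694
Step 3: ln(1.636694) = 0.492678
Step 4: R = 8343068.2 * 0.492678 = 4110447.5 m = 4110.4 km

4110.4


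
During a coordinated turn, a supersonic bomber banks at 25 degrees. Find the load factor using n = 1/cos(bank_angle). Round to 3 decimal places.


Step 1: Convert 25 degrees to radians = 0.436332
Step 2: cos(25 deg) = 0.906308
Step 3: n = 1 / 0.906308 = 1.103

1.103


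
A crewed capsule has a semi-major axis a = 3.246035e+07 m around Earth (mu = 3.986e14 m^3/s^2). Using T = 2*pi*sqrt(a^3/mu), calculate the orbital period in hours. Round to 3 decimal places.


Step 1: a^3 / mu = 3.420264e+22 / 3.986e14 = 8.580692e+07
Step 2: sqrt(8.580692e+07) = 9263.2023 s
Step 3: T = 2*pi * 9263.2023 = 58202.42 s
Step 4: T in hours = 58202.42 / 3600 = 16.167 hours

16.167


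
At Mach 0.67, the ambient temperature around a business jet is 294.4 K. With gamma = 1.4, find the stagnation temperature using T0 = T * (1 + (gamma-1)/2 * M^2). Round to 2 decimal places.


Step 1: (gamma-1)/2 = 0.2
Step 2: M^2 = 0.4489
Step 3: 1 + 0.2 * 0.4489 = 1.08978
Step 4: T0 = 294.4 * 1.08978 = 320.83 K

320.83


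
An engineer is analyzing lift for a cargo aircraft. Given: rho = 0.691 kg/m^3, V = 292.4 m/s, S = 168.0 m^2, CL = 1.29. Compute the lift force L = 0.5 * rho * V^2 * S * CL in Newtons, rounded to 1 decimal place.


Step 1: Calculate dynamic pressure q = 0.5 * 0.691 * 292.4^2 = 0.5 * 0.691 * 85497.76 = 29539.4761 Pa
Step 2: Multiply by wing area and lift coefficient: L = 29539.4761 * 168.0 * 1.29
Step 3: L = 4962631.9814 * 1.29 = 6401795.3 N

6401795.3


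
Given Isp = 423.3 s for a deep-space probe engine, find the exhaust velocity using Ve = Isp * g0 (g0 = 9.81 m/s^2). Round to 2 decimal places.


Step 1: Ve = Isp * g0 = 423.3 * 9.81
Step 2: Ve = 4152.57 m/s

4152.57


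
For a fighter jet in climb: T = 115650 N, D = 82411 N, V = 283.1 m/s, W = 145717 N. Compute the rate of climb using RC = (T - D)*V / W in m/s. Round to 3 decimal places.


Step 1: Excess thrust = T - D = 115650 - 82411 = 33239 N
Step 2: Excess power = 33239 * 283.1 = 9409960.9 W
Step 3: RC = 9409960.9 / 145717 = 64.577 m/s

64.577


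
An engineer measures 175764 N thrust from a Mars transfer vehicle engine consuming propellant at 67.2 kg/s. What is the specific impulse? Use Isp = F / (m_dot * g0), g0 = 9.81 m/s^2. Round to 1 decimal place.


Step 1: m_dot * g0 = 67.2 * 9.81 = 659.23
Step 2: Isp = 175764 / 659.23 = 266.6 s

266.6


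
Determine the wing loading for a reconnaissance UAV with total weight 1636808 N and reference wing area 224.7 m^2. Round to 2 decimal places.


Step 1: Wing loading = W / S = 1636808 / 224.7
Step 2: Wing loading = 7284.41 N/m^2

7284.41


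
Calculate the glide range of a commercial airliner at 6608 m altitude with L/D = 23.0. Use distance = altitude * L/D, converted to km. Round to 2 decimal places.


Step 1: Glide distance = altitude * L/D = 6608 * 23.0 = 151984.0 m
Step 2: Convert to km: 151984.0 / 1000 = 151.98 km

151.98


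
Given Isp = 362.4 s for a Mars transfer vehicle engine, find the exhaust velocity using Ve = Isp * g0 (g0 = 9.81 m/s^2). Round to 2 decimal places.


Step 1: Ve = Isp * g0 = 362.4 * 9.81
Step 2: Ve = 3555.14 m/s

3555.14


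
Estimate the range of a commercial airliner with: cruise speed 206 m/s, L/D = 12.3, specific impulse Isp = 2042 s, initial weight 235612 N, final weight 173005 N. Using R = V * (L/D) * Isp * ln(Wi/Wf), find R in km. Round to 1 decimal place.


Step 1: Coefficient = V * (L/D) * Isp = 206 * 12.3 * 2042 = 5174019.6 m
Step 2: Wi/Wf = 235612 / 173005 = 1.36188
Step 3: ln(1.36188) = 0.308866
Step 4: R = 5174019.6 * 0.308866 = 1598078.2 m = 1598.1 km

1598.1


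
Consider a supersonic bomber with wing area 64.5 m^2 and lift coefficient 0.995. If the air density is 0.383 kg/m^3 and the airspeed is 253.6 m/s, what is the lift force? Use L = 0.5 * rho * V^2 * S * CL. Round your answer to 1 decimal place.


Step 1: Calculate dynamic pressure q = 0.5 * 0.383 * 253.6^2 = 0.5 * 0.383 * 64312.96 = 12315.9318 Pa
Step 2: Multiply by wing area and lift coefficient: L = 12315.9318 * 64.5 * 0.995
Step 3: L = 794377.6037 * 0.995 = 790405.7 N

790405.7


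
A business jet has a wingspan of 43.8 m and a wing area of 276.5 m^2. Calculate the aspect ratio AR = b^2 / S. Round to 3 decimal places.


Step 1: b^2 = 43.8^2 = 1918.44
Step 2: AR = 1918.44 / 276.5 = 6.938

6.938


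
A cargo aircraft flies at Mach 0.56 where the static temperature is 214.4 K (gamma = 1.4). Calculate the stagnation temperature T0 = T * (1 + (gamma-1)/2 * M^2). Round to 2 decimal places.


Step 1: (gamma-1)/2 = 0.2
Step 2: M^2 = 0.3136
Step 3: 1 + 0.2 * 0.3136 = 1.06272
Step 4: T0 = 214.4 * 1.06272 = 227.85 K

227.85


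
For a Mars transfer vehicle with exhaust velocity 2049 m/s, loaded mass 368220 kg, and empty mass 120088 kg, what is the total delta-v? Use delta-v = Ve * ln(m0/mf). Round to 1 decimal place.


Step 1: Mass ratio m0/mf = 368220 / 120088 = 3.066251
Step 2: ln(3.066251) = 1.120456
Step 3: delta-v = 2049 * 1.120456 = 2295.8 m/s

2295.8


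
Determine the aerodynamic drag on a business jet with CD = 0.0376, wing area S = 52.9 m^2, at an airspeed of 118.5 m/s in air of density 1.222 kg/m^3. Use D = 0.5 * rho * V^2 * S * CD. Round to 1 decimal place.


Step 1: Dynamic pressure q = 0.5 * 1.222 * 118.5^2 = 8579.8147 Pa
Step 2: Drag D = q * S * CD = 8579.8147 * 52.9 * 0.0376
Step 3: D = 17065.6 N

17065.6


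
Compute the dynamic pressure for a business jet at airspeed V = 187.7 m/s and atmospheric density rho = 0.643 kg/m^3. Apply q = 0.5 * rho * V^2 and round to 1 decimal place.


Step 1: V^2 = 187.7^2 = 35231.29
Step 2: q = 0.5 * 0.643 * 35231.29
Step 3: q = 11326.9 Pa

11326.9


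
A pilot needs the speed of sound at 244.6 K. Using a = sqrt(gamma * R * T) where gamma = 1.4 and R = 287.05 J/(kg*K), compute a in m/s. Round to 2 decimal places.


Step 1: gamma * R * T = 1.4 * 287.05 * 244.6 = 98297.402
Step 2: a = sqrt(98297.402) = 313.52 m/s

313.52


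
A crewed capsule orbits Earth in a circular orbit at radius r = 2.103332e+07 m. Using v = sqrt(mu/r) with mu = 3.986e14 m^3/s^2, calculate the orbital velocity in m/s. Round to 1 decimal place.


Step 1: mu / r = 3.986e14 / 2.103332e+07 = 18950883.6456
Step 2: v = sqrt(18950883.6456) = 4353.3 m/s

4353.3


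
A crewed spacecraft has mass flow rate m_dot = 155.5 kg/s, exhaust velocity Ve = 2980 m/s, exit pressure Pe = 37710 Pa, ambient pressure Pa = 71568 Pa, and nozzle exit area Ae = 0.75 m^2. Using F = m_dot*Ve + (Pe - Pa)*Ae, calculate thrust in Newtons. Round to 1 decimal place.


Step 1: Momentum thrust = m_dot * Ve = 155.5 * 2980 = 463390.0 N
Step 2: Pressure thrust = (Pe - Pa) * Ae = (37710 - 71568) * 0.75 = -25393.50 N
Step 3: Total thrust F = 463390.0 + -25393.50 = 437996.5 N

437996.5


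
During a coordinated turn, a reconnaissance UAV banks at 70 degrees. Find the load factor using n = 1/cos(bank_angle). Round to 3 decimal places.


Step 1: Convert 70 degrees to radians = 1.22173
Step 2: cos(70 deg) = 0.34202
Step 3: n = 1 / 0.34202 = 2.924

2.924


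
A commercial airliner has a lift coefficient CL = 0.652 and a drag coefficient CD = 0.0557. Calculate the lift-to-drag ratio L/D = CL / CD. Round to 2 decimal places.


Step 1: L/D = CL / CD = 0.652 / 0.0557
Step 2: L/D = 11.71

11.71


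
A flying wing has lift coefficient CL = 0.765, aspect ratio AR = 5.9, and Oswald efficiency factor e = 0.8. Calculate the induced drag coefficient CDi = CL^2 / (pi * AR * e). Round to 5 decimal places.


Step 1: CL^2 = 0.765^2 = 0.585225
Step 2: pi * AR * e = 3.14159 * 5.9 * 0.8 = 14.828317
Step 3: CDi = 0.585225 / 14.828317 = 0.03947

0.03947


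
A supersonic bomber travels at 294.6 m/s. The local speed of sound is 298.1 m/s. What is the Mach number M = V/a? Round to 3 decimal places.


Step 1: M = V / a = 294.6 / 298.1
Step 2: M = 0.988

0.988


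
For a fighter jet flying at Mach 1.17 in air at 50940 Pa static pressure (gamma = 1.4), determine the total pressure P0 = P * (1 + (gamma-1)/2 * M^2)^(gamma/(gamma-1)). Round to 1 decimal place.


Step 1: (gamma-1)/2 * M^2 = 0.2 * 1.3689 = 0.27378
Step 2: 1 + 0.27378 = 1.27378
Step 3: Exponent gamma/(gamma-1) = 3.5
Step 4: P0 = 50940 * 1.27378^3.5 = 118820.0 Pa

118820.0


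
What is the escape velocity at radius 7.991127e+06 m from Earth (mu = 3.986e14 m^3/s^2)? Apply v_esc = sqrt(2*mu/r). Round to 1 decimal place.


Step 1: 2*mu/r = 2 * 3.986e14 / 7.991127e+06 = 99760647.0276
Step 2: v_esc = sqrt(99760647.0276) = 9988.0 m/s

9988.0


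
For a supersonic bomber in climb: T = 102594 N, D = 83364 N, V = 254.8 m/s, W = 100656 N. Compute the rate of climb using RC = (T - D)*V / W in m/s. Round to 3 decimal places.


Step 1: Excess thrust = T - D = 102594 - 83364 = 19230 N
Step 2: Excess power = 19230 * 254.8 = 4899804.0 W
Step 3: RC = 4899804.0 / 100656 = 48.679 m/s

48.679


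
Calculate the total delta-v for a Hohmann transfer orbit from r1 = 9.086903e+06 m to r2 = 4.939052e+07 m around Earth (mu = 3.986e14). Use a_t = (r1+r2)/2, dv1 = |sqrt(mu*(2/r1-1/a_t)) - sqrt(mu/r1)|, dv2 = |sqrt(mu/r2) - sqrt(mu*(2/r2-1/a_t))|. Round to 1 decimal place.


Step 1: Transfer semi-major axis a_t = (9.086903e+06 + 4.939052e+07) / 2 = 2.923871e+07 m
Step 2: v1 (circular at r1) = sqrt(mu/r1) = 6623.09 m/s
Step 3: v_t1 = sqrt(mu*(2/r1 - 1/a_t)) = 8608.02 m/s
Step 4: dv1 = |8608.02 - 6623.09| = 1984.93 m/s
Step 5: v2 (circular at r2) = 2840.84 m/s, v_t2 = 1583.71 m/s
Step 6: dv2 = |2840.84 - 1583.71| = 1257.13 m/s
Step 7: Total delta-v = 1984.93 + 1257.13 = 3242.1 m/s

3242.1


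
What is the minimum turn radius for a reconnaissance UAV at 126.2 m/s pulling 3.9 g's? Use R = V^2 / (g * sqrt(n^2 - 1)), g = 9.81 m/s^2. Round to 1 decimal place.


Step 1: V^2 = 126.2^2 = 15926.44
Step 2: n^2 - 1 = 3.9^2 - 1 = 14.21
Step 3: sqrt(14.21) = 3.769615
Step 4: R = 15926.44 / (9.81 * 3.769615) = 430.7 m

430.7


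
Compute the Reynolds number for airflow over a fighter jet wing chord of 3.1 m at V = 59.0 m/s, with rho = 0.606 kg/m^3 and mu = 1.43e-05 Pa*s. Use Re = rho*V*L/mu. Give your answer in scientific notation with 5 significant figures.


Step 1: Numerator = rho * V * L = 0.606 * 59.0 * 3.1 = 110.8374
Step 2: Re = 110.8374 / 1.43e-05
Step 3: Re = 7.7509e+06

7.7509e+06


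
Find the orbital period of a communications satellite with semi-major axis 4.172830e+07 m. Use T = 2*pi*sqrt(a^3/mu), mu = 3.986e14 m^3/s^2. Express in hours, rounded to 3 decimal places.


Step 1: a^3 / mu = 7.265944e+22 / 3.986e14 = 1.822866e+08
Step 2: sqrt(1.822866e+08) = 13501.3561 s
Step 3: T = 2*pi * 13501.3561 = 84831.52 s
Step 4: T in hours = 84831.52 / 3600 = 23.564 hours

23.564


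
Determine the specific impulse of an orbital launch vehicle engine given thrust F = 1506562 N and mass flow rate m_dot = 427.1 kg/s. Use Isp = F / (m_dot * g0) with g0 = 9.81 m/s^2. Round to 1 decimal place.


Step 1: m_dot * g0 = 427.1 * 9.81 = 4189.85
Step 2: Isp = 1506562 / 4189.85 = 359.6 s

359.6


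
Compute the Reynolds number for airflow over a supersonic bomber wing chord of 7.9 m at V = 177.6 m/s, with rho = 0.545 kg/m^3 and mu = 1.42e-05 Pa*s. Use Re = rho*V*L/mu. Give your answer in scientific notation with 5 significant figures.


Step 1: Numerator = rho * V * L = 0.545 * 177.6 * 7.9 = 764.6568
Step 2: Re = 764.6568 / 1.42e-05
Step 3: Re = 5.3849e+07

5.3849e+07


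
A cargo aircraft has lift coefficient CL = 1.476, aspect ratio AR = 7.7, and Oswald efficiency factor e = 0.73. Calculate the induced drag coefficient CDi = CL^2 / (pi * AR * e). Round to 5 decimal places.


Step 1: CL^2 = 1.476^2 = 2.178576
Step 2: pi * AR * e = 3.14159 * 7.7 * 0.73 = 17.658892
Step 3: CDi = 2.178576 / 17.658892 = 0.12337

0.12337


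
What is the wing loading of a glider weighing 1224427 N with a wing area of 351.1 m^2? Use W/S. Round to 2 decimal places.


Step 1: Wing loading = W / S = 1224427 / 351.1
Step 2: Wing loading = 3487.40 N/m^2

3487.40


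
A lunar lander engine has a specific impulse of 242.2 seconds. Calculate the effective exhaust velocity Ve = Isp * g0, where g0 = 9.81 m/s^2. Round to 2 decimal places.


Step 1: Ve = Isp * g0 = 242.2 * 9.81
Step 2: Ve = 2375.98 m/s

2375.98


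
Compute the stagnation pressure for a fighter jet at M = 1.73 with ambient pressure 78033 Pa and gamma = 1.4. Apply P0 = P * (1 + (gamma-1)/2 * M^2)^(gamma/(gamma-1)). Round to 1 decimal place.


Step 1: (gamma-1)/2 * M^2 = 0.2 * 2.9929 = 0.59858
Step 2: 1 + 0.59858 = 1.59858
Step 3: Exponent gamma/(gamma-1) = 3.5
Step 4: P0 = 78033 * 1.59858^3.5 = 403040.4 Pa

403040.4


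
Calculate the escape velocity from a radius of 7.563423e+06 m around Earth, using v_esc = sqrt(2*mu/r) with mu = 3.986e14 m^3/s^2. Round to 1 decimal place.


Step 1: 2*mu/r = 2 * 3.986e14 / 7.563423e+06 = 105402011.7611
Step 2: v_esc = sqrt(105402011.7611) = 10266.5 m/s

10266.5


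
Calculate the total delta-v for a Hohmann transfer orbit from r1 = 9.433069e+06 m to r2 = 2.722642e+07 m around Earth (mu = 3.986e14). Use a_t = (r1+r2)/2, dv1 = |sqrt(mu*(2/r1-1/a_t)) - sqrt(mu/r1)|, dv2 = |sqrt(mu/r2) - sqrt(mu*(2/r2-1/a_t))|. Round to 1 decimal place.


Step 1: Transfer semi-major axis a_t = (9.433069e+06 + 2.722642e+07) / 2 = 1.832974e+07 m
Step 2: v1 (circular at r1) = sqrt(mu/r1) = 6500.43 m/s
Step 3: v_t1 = sqrt(mu*(2/r1 - 1/a_t)) = 7922.44 m/s
Step 4: dv1 = |7922.44 - 6500.43| = 1422.01 m/s
Step 5: v2 (circular at r2) = 3826.25 m/s, v_t2 = 2744.87 m/s
Step 6: dv2 = |3826.25 - 2744.87| = 1081.38 m/s
Step 7: Total delta-v = 1422.01 + 1081.38 = 2503.4 m/s

2503.4


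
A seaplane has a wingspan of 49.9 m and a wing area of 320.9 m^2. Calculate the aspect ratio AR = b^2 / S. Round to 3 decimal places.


Step 1: b^2 = 49.9^2 = 2490.01
Step 2: AR = 2490.01 / 320.9 = 7.759

7.759


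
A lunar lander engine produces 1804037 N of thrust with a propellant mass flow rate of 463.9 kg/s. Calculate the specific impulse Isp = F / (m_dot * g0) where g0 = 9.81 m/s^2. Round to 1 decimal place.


Step 1: m_dot * g0 = 463.9 * 9.81 = 4550.86
Step 2: Isp = 1804037 / 4550.86 = 396.4 s

396.4


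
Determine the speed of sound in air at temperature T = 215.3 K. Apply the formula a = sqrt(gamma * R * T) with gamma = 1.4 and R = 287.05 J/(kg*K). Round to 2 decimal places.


Step 1: gamma * R * T = 1.4 * 287.05 * 215.3 = 86522.611
Step 2: a = sqrt(86522.611) = 294.15 m/s

294.15


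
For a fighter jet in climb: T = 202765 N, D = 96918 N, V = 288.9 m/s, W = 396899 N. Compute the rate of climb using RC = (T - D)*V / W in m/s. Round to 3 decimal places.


Step 1: Excess thrust = T - D = 202765 - 96918 = 105847 N
Step 2: Excess power = 105847 * 288.9 = 30579198.3 W
Step 3: RC = 30579198.3 / 396899 = 77.045 m/s

77.045


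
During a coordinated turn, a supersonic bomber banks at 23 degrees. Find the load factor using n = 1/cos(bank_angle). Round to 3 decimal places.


Step 1: Convert 23 degrees to radians = 0.401426
Step 2: cos(23 deg) = 0.920505
Step 3: n = 1 / 0.920505 = 1.086

1.086


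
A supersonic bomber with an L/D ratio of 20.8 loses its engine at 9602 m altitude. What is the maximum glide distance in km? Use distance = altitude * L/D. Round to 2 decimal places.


Step 1: Glide distance = altitude * L/D = 9602 * 20.8 = 199721.6 m
Step 2: Convert to km: 199721.6 / 1000 = 199.72 km

199.72


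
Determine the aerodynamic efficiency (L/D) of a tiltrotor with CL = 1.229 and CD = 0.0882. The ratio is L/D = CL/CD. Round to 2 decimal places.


Step 1: L/D = CL / CD = 1.229 / 0.0882
Step 2: L/D = 13.93

13.93


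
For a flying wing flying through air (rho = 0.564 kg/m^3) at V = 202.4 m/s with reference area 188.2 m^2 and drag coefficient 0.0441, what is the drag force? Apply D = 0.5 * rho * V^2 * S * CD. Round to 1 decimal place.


Step 1: Dynamic pressure q = 0.5 * 0.564 * 202.4^2 = 11552.3443 Pa
Step 2: Drag D = q * S * CD = 11552.3443 * 188.2 * 0.0441
Step 3: D = 95880.1 N

95880.1


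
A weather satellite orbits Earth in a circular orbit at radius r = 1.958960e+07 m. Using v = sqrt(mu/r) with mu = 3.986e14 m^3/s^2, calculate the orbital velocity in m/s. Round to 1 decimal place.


Step 1: mu / r = 3.986e14 / 1.958960e+07 = 20347531.3432
Step 2: v = sqrt(20347531.3432) = 4510.8 m/s

4510.8


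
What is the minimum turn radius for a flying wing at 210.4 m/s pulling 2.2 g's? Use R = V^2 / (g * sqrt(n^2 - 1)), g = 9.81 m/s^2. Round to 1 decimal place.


Step 1: V^2 = 210.4^2 = 44268.16
Step 2: n^2 - 1 = 2.2^2 - 1 = 3.84
Step 3: sqrt(3.84) = 1.959592
Step 4: R = 44268.16 / (9.81 * 1.959592) = 2302.8 m

2302.8


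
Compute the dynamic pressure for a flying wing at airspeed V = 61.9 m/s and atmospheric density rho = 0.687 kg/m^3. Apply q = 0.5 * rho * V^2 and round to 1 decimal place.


Step 1: V^2 = 61.9^2 = 3831.61
Step 2: q = 0.5 * 0.687 * 3831.61
Step 3: q = 1316.2 Pa

1316.2


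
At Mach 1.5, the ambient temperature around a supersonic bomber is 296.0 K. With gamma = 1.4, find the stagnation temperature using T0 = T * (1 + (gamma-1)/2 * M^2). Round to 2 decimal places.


Step 1: (gamma-1)/2 = 0.2
Step 2: M^2 = 2.25
Step 3: 1 + 0.2 * 2.25 = 1.45
Step 4: T0 = 296.0 * 1.45 = 429.20 K

429.20


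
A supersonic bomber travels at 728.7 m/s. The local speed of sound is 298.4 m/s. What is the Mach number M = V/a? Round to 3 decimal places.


Step 1: M = V / a = 728.7 / 298.4
Step 2: M = 2.442

2.442


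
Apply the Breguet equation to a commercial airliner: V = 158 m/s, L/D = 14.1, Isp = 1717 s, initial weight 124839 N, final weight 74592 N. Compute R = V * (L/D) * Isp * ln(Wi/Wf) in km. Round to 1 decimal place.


Step 1: Coefficient = V * (L/D) * Isp = 158 * 14.1 * 1717 = 3825132.6 m
Step 2: Wi/Wf = 124839 / 74592 = 1.673625
Step 3: ln(1.673625) = 0.514992
Step 4: R = 3825132.6 * 0.514992 = 1969911.3 m = 1969.9 km

1969.9


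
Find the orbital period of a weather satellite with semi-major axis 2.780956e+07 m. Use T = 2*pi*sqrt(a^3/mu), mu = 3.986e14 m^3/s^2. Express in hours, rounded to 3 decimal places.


Step 1: a^3 / mu = 2.150712e+22 / 3.986e14 = 5.395666e+07
Step 2: sqrt(5.395666e+07) = 7345.5197 s
Step 3: T = 2*pi * 7345.5197 = 46153.26 s
Step 4: T in hours = 46153.26 / 3600 = 12.820 hours

12.820


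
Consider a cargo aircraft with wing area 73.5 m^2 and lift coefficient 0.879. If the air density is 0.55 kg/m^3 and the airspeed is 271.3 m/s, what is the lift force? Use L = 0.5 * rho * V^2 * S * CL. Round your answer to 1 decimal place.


Step 1: Calculate dynamic pressure q = 0.5 * 0.55 * 271.3^2 = 0.5 * 0.55 * 73603.69 = 20241.0148 Pa
Step 2: Multiply by wing area and lift coefficient: L = 20241.0148 * 73.5 * 0.879
Step 3: L = 1487714.5841 * 0.879 = 1307701.1 N

1307701.1


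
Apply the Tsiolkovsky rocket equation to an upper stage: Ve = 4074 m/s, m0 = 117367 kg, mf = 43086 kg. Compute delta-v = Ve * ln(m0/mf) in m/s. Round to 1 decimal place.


Step 1: Mass ratio m0/mf = 117367 / 43086 = 2.724017
Step 2: ln(2.724017) = 1.002108
Step 3: delta-v = 4074 * 1.002108 = 4082.6 m/s

4082.6


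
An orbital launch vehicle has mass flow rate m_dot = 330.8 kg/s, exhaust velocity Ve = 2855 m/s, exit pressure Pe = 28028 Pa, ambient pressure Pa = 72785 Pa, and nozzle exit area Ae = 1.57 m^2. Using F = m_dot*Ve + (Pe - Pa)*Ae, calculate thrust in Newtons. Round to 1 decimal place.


Step 1: Momentum thrust = m_dot * Ve = 330.8 * 2855 = 944434.0 N
Step 2: Pressure thrust = (Pe - Pa) * Ae = (28028 - 72785) * 1.57 = -70268.49 N
Step 3: Total thrust F = 944434.0 + -70268.49 = 874165.5 N

874165.5


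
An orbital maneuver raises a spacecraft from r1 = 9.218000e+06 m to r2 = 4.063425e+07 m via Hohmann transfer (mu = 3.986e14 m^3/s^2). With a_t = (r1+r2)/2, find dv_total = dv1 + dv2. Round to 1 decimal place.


Step 1: Transfer semi-major axis a_t = (9.218000e+06 + 4.063425e+07) / 2 = 2.492612e+07 m
Step 2: v1 (circular at r1) = sqrt(mu/r1) = 6575.83 m/s
Step 3: v_t1 = sqrt(mu*(2/r1 - 1/a_t)) = 8395.93 m/s
Step 4: dv1 = |8395.93 - 6575.83| = 1820.11 m/s
Step 5: v2 (circular at r2) = 3132.01 m/s, v_t2 = 1904.64 m/s
Step 6: dv2 = |3132.01 - 1904.64| = 1227.36 m/s
Step 7: Total delta-v = 1820.11 + 1227.36 = 3047.5 m/s

3047.5


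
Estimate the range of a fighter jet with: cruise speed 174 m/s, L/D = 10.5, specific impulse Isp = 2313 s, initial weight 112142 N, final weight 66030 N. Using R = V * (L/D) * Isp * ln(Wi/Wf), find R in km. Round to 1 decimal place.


Step 1: Coefficient = V * (L/D) * Isp = 174 * 10.5 * 2313 = 4225851.0 m
Step 2: Wi/Wf = 112142 / 66030 = 1.698349
Step 3: ln(1.698349) = 0.529657
Step 4: R = 4225851.0 * 0.529657 = 2238250.5 m = 2238.3 km

2238.3


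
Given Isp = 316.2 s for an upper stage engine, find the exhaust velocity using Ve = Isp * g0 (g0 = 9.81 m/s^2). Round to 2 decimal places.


Step 1: Ve = Isp * g0 = 316.2 * 9.81
Step 2: Ve = 3101.92 m/s

3101.92


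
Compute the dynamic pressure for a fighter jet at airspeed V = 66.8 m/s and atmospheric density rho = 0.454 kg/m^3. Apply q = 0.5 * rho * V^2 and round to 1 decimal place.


Step 1: V^2 = 66.8^2 = 4462.24
Step 2: q = 0.5 * 0.454 * 4462.24
Step 3: q = 1012.9 Pa

1012.9


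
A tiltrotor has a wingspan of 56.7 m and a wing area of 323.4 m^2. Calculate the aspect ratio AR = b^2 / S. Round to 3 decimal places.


Step 1: b^2 = 56.7^2 = 3214.89
Step 2: AR = 3214.89 / 323.4 = 9.941

9.941


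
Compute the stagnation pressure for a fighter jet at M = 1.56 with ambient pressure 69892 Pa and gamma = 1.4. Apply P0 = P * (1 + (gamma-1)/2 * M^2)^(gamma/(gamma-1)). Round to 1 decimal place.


Step 1: (gamma-1)/2 * M^2 = 0.2 * 2.4336 = 0.48672
Step 2: 1 + 0.48672 = 1.48672
Step 3: Exponent gamma/(gamma-1) = 3.5
Step 4: P0 = 69892 * 1.48672^3.5 = 280046.2 Pa

280046.2


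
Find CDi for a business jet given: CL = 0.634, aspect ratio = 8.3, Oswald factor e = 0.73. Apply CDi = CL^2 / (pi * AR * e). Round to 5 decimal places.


Step 1: CL^2 = 0.634^2 = 0.401956
Step 2: pi * AR * e = 3.14159 * 8.3 * 0.73 = 19.03491
Step 3: CDi = 0.401956 / 19.03491 = 0.02112

0.02112


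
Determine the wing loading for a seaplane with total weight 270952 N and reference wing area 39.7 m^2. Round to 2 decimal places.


Step 1: Wing loading = W / S = 270952 / 39.7
Step 2: Wing loading = 6824.99 N/m^2

6824.99


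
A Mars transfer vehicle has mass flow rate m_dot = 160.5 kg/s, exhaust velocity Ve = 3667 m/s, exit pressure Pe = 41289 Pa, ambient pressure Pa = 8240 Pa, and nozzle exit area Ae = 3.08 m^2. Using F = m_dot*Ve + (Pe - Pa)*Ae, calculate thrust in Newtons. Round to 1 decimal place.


Step 1: Momentum thrust = m_dot * Ve = 160.5 * 3667 = 588553.5 N
Step 2: Pressure thrust = (Pe - Pa) * Ae = (41289 - 8240) * 3.08 = 101790.92 N
Step 3: Total thrust F = 588553.5 + 101790.92 = 690344.4 N

690344.4


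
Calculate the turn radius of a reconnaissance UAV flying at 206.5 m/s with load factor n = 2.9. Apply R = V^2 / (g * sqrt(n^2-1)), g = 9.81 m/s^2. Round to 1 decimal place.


Step 1: V^2 = 206.5^2 = 42642.25
Step 2: n^2 - 1 = 2.9^2 - 1 = 7.41
Step 3: sqrt(7.41) = 2.722132
Step 4: R = 42642.25 / (9.81 * 2.722132) = 1596.8 m

1596.8


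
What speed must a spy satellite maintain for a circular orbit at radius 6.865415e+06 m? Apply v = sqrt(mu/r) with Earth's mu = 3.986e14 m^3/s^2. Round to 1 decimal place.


Step 1: mu / r = 3.986e14 / 6.865415e+06 = 58059126.7971
Step 2: v = sqrt(58059126.7971) = 7619.7 m/s

7619.7


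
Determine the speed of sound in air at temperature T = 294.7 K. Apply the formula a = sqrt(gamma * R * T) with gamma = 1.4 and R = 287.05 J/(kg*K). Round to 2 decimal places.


Step 1: gamma * R * T = 1.4 * 287.05 * 294.7 = 118431.089
Step 2: a = sqrt(118431.089) = 344.14 m/s

344.14


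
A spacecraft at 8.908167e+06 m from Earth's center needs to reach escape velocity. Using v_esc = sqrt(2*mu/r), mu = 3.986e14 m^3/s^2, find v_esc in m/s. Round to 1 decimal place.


Step 1: 2*mu/r = 2 * 3.986e14 / 8.908167e+06 = 89490913.226
Step 2: v_esc = sqrt(89490913.226) = 9460.0 m/s

9460.0


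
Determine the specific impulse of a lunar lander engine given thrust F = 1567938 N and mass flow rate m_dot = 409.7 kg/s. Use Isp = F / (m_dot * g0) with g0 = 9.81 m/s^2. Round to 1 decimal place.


Step 1: m_dot * g0 = 409.7 * 9.81 = 4019.16
Step 2: Isp = 1567938 / 4019.16 = 390.1 s

390.1


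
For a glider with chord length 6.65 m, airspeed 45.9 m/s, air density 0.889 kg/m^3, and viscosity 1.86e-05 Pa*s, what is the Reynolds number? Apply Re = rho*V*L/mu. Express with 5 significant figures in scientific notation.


Step 1: Numerator = rho * V * L = 0.889 * 45.9 * 6.65 = 271.353915
Step 2: Re = 271.353915 / 1.86e-05
Step 3: Re = 1.4589e+07

1.4589e+07


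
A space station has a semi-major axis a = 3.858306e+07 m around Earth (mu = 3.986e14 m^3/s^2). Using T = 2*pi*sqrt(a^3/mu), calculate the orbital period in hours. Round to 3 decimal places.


Step 1: a^3 / mu = 5.743677e+22 / 3.986e14 = 1.440963e+08
Step 2: sqrt(1.440963e+08) = 12004.0102 s
Step 3: T = 2*pi * 12004.0102 = 75423.42 s
Step 4: T in hours = 75423.42 / 3600 = 20.951 hours

20.951


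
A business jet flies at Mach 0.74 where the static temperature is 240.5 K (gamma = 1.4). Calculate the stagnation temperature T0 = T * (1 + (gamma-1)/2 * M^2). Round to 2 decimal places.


Step 1: (gamma-1)/2 = 0.2
Step 2: M^2 = 0.5476
Step 3: 1 + 0.2 * 0.5476 = 1.10952
Step 4: T0 = 240.5 * 1.10952 = 266.84 K

266.84


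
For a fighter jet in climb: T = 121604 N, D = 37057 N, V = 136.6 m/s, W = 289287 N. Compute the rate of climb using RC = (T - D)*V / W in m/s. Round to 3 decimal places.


Step 1: Excess thrust = T - D = 121604 - 37057 = 84547 N
Step 2: Excess power = 84547 * 136.6 = 11549120.2 W
Step 3: RC = 11549120.2 / 289287 = 39.923 m/s

39.923


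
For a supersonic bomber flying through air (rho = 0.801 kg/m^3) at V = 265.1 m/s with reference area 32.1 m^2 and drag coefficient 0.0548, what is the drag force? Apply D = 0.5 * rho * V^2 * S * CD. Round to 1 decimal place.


Step 1: Dynamic pressure q = 0.5 * 0.801 * 265.1^2 = 28146.343 Pa
Step 2: Drag D = q * S * CD = 28146.343 * 32.1 * 0.0548
Step 3: D = 49511.7 N

49511.7


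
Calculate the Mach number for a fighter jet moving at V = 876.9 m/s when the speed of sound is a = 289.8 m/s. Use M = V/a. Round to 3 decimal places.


Step 1: M = V / a = 876.9 / 289.8
Step 2: M = 3.026

3.026


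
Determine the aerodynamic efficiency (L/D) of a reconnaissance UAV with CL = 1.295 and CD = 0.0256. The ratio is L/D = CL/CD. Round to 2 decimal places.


Step 1: L/D = CL / CD = 1.295 / 0.0256
Step 2: L/D = 50.59

50.59


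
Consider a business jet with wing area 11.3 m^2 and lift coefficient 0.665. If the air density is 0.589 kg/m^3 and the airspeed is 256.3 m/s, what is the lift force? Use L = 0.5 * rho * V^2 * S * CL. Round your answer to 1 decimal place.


Step 1: Calculate dynamic pressure q = 0.5 * 0.589 * 256.3^2 = 0.5 * 0.589 * 65689.69 = 19345.6137 Pa
Step 2: Multiply by wing area and lift coefficient: L = 19345.6137 * 11.3 * 0.665
Step 3: L = 218605.4349 * 0.665 = 145372.6 N

145372.6


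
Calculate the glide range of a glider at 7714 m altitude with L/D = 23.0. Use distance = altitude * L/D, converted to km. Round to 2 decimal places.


Step 1: Glide distance = altitude * L/D = 7714 * 23.0 = 177422.0 m
Step 2: Convert to km: 177422.0 / 1000 = 177.42 km

177.42


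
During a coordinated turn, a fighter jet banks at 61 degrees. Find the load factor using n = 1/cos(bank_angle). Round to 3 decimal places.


Step 1: Convert 61 degrees to radians = 1.064651
Step 2: cos(61 deg) = 0.48481
Step 3: n = 1 / 0.48481 = 2.063

2.063


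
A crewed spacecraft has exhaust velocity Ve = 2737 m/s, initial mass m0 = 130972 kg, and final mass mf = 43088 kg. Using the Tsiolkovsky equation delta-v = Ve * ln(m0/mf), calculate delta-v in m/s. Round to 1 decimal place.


Step 1: Mass ratio m0/mf = 130972 / 43088 = 3.03964
Step 2: ln(3.03964) = 1.111739
Step 3: delta-v = 2737 * 1.111739 = 3042.8 m/s

3042.8


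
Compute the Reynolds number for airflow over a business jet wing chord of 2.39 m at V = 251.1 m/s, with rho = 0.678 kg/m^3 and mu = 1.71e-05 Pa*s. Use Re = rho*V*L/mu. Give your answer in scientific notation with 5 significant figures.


Step 1: Numerator = rho * V * L = 0.678 * 251.1 * 2.39 = 406.887462
Step 2: Re = 406.887462 / 1.71e-05
Step 3: Re = 2.3795e+07

2.3795e+07


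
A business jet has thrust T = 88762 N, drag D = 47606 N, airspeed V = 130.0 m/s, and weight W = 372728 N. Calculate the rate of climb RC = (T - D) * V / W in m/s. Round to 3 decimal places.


Step 1: Excess thrust = T - D = 88762 - 47606 = 41156 N
Step 2: Excess power = 41156 * 130.0 = 5350280.0 W
Step 3: RC = 5350280.0 / 372728 = 14.354 m/s

14.354


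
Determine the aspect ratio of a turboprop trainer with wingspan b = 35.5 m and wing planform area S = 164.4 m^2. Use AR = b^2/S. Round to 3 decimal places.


Step 1: b^2 = 35.5^2 = 1260.25
Step 2: AR = 1260.25 / 164.4 = 7.666

7.666


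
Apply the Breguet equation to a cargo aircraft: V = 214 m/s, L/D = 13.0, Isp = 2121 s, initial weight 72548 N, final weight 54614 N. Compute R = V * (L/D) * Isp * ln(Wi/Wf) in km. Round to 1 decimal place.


Step 1: Coefficient = V * (L/D) * Isp = 214 * 13.0 * 2121 = 5900622.0 m
Step 2: Wi/Wf = 72548 / 54614 = 1.328377
Step 3: ln(1.328377) = 0.283958
Step 4: R = 5900622.0 * 0.283958 = 1675529.7 m = 1675.5 km

1675.5


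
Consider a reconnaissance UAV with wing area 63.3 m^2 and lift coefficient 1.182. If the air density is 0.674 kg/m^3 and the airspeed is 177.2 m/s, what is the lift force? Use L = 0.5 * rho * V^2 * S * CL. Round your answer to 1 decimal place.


Step 1: Calculate dynamic pressure q = 0.5 * 0.674 * 177.2^2 = 0.5 * 0.674 * 31399.84 = 10581.7461 Pa
Step 2: Multiply by wing area and lift coefficient: L = 10581.7461 * 63.3 * 1.182
Step 3: L = 669824.5269 * 1.182 = 791732.6 N

791732.6


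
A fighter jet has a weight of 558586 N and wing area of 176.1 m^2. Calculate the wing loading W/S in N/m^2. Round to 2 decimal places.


Step 1: Wing loading = W / S = 558586 / 176.1
Step 2: Wing loading = 3171.98 N/m^2

3171.98


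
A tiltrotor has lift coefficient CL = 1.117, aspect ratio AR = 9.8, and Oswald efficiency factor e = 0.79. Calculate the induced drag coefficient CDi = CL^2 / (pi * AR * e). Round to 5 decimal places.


Step 1: CL^2 = 1.117^2 = 1.247689
Step 2: pi * AR * e = 3.14159 * 9.8 * 0.79 = 24.32221
Step 3: CDi = 1.247689 / 24.32221 = 0.05130

0.05130


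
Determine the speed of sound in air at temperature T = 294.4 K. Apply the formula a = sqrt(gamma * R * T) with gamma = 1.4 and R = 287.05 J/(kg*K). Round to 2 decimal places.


Step 1: gamma * R * T = 1.4 * 287.05 * 294.4 = 118310.528
Step 2: a = sqrt(118310.528) = 343.96 m/s

343.96


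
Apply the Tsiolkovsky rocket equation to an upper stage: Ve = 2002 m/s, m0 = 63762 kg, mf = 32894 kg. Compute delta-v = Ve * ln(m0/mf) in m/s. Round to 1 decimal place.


Step 1: Mass ratio m0/mf = 63762 / 32894 = 1.938408
Step 2: ln(1.938408) = 0.661867
Step 3: delta-v = 2002 * 0.661867 = 1325.1 m/s

1325.1


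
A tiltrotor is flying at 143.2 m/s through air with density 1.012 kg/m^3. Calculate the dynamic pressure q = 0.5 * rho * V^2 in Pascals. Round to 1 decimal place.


Step 1: V^2 = 143.2^2 = 20506.24
Step 2: q = 0.5 * 1.012 * 20506.24
Step 3: q = 10376.2 Pa

10376.2


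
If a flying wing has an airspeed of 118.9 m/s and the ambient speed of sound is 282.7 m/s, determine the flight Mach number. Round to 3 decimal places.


Step 1: M = V / a = 118.9 / 282.7
Step 2: M = 0.421

0.421


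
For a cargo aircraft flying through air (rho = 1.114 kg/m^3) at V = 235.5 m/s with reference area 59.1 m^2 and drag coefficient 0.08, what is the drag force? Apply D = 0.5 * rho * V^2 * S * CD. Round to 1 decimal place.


Step 1: Dynamic pressure q = 0.5 * 1.114 * 235.5^2 = 30891.3593 Pa
Step 2: Drag D = q * S * CD = 30891.3593 * 59.1 * 0.08
Step 3: D = 146054.3 N

146054.3


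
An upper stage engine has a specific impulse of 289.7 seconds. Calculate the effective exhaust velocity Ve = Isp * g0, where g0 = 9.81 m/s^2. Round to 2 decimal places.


Step 1: Ve = Isp * g0 = 289.7 * 9.81
Step 2: Ve = 2841.96 m/s

2841.96


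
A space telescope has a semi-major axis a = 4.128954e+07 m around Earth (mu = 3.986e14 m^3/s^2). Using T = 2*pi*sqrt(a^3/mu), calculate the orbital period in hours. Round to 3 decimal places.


Step 1: a^3 / mu = 7.039149e+22 / 3.986e14 = 1.765968e+08
Step 2: sqrt(1.765968e+08) = 13288.973 s
Step 3: T = 2*pi * 13288.973 = 83497.08 s
Step 4: T in hours = 83497.08 / 3600 = 23.194 hours

23.194


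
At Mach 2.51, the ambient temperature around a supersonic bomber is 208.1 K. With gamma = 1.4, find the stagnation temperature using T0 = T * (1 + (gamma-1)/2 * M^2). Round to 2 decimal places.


Step 1: (gamma-1)/2 = 0.2
Step 2: M^2 = 6.3001
Step 3: 1 + 0.2 * 6.3001 = 2.26002
Step 4: T0 = 208.1 * 2.26002 = 470.31 K

470.31


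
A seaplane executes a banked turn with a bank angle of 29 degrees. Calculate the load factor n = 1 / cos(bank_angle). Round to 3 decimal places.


Step 1: Convert 29 degrees to radians = 0.506145
Step 2: cos(29 deg) = 0.87462
Step 3: n = 1 / 0.87462 = 1.143

1.143


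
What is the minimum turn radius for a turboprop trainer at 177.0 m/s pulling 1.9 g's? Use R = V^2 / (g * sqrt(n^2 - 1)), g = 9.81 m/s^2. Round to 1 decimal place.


Step 1: V^2 = 177.0^2 = 31329.0
Step 2: n^2 - 1 = 1.9^2 - 1 = 2.61
Step 3: sqrt(2.61) = 1.615549
Step 4: R = 31329.0 / (9.81 * 1.615549) = 1976.8 m

1976.8


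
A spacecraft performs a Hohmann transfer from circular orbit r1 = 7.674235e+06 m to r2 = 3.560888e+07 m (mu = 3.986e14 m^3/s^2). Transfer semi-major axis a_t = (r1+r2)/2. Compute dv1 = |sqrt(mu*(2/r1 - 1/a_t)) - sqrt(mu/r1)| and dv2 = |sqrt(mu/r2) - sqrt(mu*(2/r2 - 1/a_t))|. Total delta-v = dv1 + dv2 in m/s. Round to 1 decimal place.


Step 1: Transfer semi-major axis a_t = (7.674235e+06 + 3.560888e+07) / 2 = 2.164156e+07 m
Step 2: v1 (circular at r1) = sqrt(mu/r1) = 7206.94 m/s
Step 3: v_t1 = sqrt(mu*(2/r1 - 1/a_t)) = 9244.55 m/s
Step 4: dv1 = |9244.55 - 7206.94| = 2037.61 m/s
Step 5: v2 (circular at r2) = 3345.72 m/s, v_t2 = 1992.34 m/s
Step 6: dv2 = |3345.72 - 1992.34| = 1353.38 m/s
Step 7: Total delta-v = 2037.61 + 1353.38 = 3391.0 m/s

3391.0
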